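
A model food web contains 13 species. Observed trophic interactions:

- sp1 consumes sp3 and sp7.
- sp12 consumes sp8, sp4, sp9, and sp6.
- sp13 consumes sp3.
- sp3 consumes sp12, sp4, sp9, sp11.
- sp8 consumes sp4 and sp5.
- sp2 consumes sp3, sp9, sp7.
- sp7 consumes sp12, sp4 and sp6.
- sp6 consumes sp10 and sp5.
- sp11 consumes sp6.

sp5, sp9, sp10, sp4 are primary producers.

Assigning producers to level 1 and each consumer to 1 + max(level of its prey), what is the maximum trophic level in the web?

5

Producers (level 1): sp5, sp9, sp10, sp4.
sp5 → sp6 → sp12 → sp3 → sp13 gives sp13 level 5.
No species has a prey at level 5, so no species reaches level 6.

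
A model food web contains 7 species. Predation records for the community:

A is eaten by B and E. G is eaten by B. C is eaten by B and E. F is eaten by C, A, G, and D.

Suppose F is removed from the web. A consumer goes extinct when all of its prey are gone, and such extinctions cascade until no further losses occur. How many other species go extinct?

6

Remove F.
Round 1: A (all prey gone), D (all prey gone), G (all prey gone), C (all prey gone) → extinct.
Round 2: B (all prey gone), E (all prey gone) → extinct.
No further losses. Total secondary extinctions: 6.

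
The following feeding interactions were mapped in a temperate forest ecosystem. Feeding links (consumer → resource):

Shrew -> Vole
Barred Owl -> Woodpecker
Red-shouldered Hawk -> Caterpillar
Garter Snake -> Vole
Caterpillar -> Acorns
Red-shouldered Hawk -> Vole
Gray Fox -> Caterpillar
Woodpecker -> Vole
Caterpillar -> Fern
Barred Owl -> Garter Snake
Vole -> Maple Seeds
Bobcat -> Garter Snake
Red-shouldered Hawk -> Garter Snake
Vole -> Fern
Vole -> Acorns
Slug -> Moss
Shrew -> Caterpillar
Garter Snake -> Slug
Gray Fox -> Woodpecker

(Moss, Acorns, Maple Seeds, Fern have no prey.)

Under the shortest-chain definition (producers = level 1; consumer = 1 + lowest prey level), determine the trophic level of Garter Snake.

Acorns is a producer → level 1.
Vole eats Acorns → level 2.
Garter Snake eats Vole → level 3.
No prey of Garter Snake is below level 2, so 3 is the minimum.

Trophic level 3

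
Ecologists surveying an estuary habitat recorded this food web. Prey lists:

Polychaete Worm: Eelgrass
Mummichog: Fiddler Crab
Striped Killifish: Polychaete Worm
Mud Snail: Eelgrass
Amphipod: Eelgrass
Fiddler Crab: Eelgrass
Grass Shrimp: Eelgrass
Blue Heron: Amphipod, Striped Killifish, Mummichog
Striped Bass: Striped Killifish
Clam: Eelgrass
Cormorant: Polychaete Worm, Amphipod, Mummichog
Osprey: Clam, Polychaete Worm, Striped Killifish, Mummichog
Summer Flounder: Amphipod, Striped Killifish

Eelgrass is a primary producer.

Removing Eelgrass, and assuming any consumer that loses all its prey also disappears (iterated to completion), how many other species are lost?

13

Remove Eelgrass.
Round 1: Clam (all prey gone), Polychaete Worm (all prey gone), Mud Snail (all prey gone), Amphipod (all prey gone), Fiddler Crab (all prey gone), Grass Shrimp (all prey gone) → extinct.
Round 2: Striped Killifish (all prey gone), Mummichog (all prey gone) → extinct.
Round 3: Summer Flounder (all prey gone), Blue Heron (all prey gone), Striped Bass (all prey gone), Osprey (all prey gone), Cormorant (all prey gone) → extinct.
No further losses. Total secondary extinctions: 13.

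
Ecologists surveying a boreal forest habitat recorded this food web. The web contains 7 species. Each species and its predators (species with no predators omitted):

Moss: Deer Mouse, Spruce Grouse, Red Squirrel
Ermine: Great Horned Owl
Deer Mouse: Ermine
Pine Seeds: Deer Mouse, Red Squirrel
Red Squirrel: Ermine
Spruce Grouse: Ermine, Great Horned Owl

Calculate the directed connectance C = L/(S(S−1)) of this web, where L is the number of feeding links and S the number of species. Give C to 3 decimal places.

The web has S = 7 species and L = 10 feeding links.
C = L / (S(S−1)) = 10 / 42 = 0.2381 ≈ 0.238.

C = 0.238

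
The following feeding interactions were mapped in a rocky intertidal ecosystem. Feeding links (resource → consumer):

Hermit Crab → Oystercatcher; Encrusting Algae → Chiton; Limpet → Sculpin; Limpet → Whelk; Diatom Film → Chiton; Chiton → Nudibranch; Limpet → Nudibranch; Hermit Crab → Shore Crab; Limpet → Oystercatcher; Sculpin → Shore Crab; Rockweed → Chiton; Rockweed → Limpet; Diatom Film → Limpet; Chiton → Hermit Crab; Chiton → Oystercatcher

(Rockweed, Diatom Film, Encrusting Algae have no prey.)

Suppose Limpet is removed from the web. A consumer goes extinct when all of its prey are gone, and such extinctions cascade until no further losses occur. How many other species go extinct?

2

Remove Limpet.
Round 1: Sculpin (all prey gone), Whelk (all prey gone) → extinct.
No further losses. Total secondary extinctions: 2.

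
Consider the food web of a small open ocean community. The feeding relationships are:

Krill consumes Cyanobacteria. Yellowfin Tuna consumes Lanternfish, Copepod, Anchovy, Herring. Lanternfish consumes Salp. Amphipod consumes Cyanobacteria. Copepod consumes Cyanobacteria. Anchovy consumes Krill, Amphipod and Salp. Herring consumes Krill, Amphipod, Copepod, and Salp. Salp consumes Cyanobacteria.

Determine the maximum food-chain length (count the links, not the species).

3 links

One longest chain: Cyanobacteria → Salp → Lanternfish → Yellowfin Tuna.
It has 4 species and 3 links.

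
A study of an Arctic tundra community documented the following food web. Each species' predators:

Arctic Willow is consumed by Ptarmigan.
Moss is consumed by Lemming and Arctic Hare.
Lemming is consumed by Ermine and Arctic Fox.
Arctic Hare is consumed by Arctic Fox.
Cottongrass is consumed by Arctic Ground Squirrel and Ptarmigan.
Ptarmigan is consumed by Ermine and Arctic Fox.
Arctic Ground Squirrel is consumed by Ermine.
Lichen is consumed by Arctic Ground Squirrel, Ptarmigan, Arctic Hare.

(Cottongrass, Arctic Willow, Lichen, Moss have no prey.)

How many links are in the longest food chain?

One longest chain: Moss → Lemming → Ermine.
It has 3 species and 2 links.

2 links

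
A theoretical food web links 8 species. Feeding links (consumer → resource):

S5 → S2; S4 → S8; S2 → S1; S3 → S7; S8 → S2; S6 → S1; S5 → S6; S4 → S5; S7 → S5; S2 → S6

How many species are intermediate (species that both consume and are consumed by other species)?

5

Intermediate species (has both prey and predators): S6, S2, S5, S8, S7.
Count: 5.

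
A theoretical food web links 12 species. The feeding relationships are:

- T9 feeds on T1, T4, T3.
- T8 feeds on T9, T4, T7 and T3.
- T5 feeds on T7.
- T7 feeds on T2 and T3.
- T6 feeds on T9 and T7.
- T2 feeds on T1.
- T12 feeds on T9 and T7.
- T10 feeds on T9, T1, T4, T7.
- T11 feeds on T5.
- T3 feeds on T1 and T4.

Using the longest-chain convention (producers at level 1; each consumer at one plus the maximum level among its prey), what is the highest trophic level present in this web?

5

Producers (level 1): T4, T1.
T1 → T2 → T7 → T5 → T11 gives T11 level 5.
No species has a prey at level 5, so no species reaches level 6.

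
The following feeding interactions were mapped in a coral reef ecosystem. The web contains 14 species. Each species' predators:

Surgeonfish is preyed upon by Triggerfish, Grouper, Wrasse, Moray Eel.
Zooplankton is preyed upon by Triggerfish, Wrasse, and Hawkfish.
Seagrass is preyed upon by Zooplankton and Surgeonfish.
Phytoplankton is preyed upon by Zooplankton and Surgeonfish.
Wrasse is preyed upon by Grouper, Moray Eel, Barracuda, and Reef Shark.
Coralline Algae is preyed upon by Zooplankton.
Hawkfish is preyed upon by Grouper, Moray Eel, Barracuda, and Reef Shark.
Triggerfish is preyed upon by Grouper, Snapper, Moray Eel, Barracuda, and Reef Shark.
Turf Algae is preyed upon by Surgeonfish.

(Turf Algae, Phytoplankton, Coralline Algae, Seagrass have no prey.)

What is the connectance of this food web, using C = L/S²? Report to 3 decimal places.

C = 0.133

The web has S = 14 species and L = 26 feeding links.
C = L / S² = 26 / 196 = 0.1327 ≈ 0.133.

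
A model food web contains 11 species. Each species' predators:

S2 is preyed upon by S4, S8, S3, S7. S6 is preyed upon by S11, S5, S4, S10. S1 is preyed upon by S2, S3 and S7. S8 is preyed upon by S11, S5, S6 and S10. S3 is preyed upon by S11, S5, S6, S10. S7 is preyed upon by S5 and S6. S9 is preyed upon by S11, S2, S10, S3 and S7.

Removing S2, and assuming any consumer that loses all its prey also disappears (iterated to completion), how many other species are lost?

1

Remove S2.
Round 1: S8 (all prey gone) → extinct.
No further losses. Total secondary extinctions: 1.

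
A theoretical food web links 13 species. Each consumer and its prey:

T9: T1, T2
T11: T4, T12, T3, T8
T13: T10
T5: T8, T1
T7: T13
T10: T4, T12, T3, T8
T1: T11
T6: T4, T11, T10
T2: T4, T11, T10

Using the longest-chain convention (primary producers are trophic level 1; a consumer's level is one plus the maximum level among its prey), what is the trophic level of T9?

Trophic level 4

T4 is a producer → level 1.
T11 eats T4 (level 1); other prey at levels: T12 1, T3 1, T8 1 → level 2.
T2 eats T11 (level 2); other prey at levels: T4 1, T10 2 → level 3.
T9 eats T2 (level 3); other prey at levels: T1 3 → level 4.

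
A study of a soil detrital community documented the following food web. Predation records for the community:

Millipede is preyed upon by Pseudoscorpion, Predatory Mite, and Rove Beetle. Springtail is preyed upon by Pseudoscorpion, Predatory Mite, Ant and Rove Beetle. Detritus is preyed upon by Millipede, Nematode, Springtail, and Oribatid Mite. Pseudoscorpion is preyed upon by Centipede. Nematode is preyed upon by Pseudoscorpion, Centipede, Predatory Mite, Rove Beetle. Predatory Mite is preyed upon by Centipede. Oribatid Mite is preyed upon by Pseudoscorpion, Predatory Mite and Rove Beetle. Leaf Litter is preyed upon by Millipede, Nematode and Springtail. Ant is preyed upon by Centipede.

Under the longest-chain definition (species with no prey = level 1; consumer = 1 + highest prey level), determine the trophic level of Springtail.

Trophic level 2

Leaf Litter has no prey (basal) → level 1.
Springtail eats Leaf Litter (level 1); other prey at levels: Detritus 1 → level 2.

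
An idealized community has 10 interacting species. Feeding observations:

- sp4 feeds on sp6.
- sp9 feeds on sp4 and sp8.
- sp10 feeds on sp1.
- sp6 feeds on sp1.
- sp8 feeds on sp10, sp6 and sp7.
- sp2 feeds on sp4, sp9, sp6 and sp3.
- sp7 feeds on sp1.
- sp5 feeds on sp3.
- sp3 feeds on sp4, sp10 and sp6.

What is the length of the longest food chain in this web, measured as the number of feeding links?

4 links

One longest chain: sp1 → sp7 → sp8 → sp9 → sp2.
It has 5 species and 4 links.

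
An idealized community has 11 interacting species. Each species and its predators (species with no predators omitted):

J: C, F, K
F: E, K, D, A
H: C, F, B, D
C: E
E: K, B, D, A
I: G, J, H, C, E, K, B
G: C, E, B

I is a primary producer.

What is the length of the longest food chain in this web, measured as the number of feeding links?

4 links

One longest chain: I → G → C → E → K.
It has 5 species and 4 links.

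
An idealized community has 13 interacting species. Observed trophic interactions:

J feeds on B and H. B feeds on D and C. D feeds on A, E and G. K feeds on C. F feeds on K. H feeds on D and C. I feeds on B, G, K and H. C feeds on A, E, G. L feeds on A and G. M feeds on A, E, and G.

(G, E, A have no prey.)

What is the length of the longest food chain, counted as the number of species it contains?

4 species

One longest chain: G → C → H → J.
It has 4 species and 3 links.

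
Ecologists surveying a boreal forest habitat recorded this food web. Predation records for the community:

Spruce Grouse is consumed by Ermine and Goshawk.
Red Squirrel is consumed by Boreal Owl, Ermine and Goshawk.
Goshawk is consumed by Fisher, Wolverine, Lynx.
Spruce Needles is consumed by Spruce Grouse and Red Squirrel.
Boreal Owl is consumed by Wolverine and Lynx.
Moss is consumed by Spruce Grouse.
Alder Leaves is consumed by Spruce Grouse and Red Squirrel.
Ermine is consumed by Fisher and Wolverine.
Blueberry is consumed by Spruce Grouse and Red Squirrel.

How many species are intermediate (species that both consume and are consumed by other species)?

Intermediate species (has both prey and predators): Red Squirrel, Spruce Grouse, Boreal Owl, Goshawk, Ermine.
Count: 5.

5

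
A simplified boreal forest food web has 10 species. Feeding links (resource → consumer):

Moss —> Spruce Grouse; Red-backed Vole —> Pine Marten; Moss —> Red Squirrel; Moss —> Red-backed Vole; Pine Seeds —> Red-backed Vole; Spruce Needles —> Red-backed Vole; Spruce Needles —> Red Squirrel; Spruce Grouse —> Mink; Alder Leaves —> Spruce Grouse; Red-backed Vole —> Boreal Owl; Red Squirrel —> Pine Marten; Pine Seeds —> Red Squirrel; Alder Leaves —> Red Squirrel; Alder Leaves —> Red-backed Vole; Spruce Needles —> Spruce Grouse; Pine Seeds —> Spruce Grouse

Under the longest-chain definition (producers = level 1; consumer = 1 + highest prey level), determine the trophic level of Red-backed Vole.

Trophic level 2

Alder Leaves is a producer → level 1.
Red-backed Vole eats Alder Leaves (level 1); other prey at levels: Moss 1, Pine Seeds 1, Spruce Needles 1 → level 2.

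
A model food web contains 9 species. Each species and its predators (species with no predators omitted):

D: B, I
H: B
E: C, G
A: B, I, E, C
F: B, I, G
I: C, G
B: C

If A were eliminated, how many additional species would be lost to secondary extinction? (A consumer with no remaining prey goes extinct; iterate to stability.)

1

Remove A.
Round 1: E (all prey gone) → extinct.
No further losses. Total secondary extinctions: 1.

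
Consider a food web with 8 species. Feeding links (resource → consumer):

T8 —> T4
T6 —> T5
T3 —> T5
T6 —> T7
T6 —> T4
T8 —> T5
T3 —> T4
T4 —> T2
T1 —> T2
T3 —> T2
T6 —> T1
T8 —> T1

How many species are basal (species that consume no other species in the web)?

3

Basal species (no prey listed): T6, T3, T8.
Count: 3.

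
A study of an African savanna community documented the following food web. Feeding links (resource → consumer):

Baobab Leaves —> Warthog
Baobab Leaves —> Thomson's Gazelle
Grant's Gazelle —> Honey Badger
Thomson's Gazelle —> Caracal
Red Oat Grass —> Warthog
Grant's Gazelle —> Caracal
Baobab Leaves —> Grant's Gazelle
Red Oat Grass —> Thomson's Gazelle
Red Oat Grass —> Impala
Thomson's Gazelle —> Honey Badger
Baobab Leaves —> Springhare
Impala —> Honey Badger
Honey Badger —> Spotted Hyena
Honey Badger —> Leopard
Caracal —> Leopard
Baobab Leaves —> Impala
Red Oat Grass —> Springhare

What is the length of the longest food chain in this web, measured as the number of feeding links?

One longest chain: Red Oat Grass → Impala → Honey Badger → Spotted Hyena.
It has 4 species and 3 links.

3 links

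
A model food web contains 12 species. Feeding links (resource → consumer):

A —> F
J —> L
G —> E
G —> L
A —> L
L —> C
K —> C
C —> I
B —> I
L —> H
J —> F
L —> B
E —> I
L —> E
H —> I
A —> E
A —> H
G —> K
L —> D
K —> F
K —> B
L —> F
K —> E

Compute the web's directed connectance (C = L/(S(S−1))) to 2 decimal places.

C = 0.17

The web has S = 12 species and L = 23 feeding links.
C = L / (S(S−1)) = 23 / 132 = 0.1742 ≈ 0.17.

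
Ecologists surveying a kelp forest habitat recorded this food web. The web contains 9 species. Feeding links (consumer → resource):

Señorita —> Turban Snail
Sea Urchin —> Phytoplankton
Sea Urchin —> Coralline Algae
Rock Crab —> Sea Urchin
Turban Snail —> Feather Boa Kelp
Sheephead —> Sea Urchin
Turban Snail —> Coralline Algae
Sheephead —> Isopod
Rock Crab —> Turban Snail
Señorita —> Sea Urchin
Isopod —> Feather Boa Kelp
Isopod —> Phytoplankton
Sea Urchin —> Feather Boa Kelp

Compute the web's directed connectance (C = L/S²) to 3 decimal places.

The web has S = 9 species and L = 13 feeding links.
C = L / S² = 13 / 81 = 0.1605 ≈ 0.160.

C = 0.160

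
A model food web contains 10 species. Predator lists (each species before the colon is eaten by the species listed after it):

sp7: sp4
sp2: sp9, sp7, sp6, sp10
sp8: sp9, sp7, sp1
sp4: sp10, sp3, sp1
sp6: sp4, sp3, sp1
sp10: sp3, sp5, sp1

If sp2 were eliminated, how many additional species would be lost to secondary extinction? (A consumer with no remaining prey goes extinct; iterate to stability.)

Remove sp2.
Round 1: sp6 (all prey gone) → extinct.
No further losses. Total secondary extinctions: 1.

1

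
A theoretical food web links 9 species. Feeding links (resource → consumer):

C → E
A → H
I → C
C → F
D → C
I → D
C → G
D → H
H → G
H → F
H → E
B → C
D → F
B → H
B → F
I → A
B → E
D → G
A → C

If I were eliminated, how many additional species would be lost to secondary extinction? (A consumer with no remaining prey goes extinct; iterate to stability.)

Remove I.
Round 1: D (all prey gone), A (all prey gone) → extinct.
No further losses. Total secondary extinctions: 2.

2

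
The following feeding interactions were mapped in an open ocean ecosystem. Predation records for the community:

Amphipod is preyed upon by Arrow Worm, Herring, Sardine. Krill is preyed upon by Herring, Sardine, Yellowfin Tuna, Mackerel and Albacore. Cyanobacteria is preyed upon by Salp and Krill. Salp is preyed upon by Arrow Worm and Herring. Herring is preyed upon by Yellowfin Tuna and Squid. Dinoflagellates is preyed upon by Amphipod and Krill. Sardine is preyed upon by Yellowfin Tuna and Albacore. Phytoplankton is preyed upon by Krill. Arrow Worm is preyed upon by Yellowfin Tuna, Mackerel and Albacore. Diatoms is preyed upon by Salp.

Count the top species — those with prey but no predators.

4

Top species (has prey, but nothing eats it): Squid, Albacore, Mackerel, Yellowfin Tuna.
Count: 4.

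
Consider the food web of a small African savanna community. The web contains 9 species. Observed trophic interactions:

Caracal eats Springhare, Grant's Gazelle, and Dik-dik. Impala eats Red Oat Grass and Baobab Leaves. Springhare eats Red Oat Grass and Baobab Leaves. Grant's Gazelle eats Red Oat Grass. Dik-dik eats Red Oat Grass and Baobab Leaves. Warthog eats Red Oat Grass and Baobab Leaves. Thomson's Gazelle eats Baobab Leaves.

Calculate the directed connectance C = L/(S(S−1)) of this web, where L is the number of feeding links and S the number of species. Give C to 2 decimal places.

The web has S = 9 species and L = 13 feeding links.
C = L / (S(S−1)) = 13 / 72 = 0.1806 ≈ 0.18.

C = 0.18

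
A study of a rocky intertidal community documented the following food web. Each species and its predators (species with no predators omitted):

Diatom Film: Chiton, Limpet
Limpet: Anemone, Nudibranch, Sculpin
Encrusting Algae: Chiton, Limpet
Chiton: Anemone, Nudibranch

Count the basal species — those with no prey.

Basal species (no prey listed): Encrusting Algae, Diatom Film.
Count: 2.

2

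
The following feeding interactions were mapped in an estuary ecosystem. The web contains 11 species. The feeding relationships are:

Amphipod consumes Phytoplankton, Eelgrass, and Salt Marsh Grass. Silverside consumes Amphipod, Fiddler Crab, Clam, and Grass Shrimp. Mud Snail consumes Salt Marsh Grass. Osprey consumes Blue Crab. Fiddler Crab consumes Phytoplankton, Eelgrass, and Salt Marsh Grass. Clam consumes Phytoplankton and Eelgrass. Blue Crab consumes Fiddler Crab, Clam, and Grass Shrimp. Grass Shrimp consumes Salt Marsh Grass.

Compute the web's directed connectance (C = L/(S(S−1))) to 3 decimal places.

C = 0.164

The web has S = 11 species and L = 18 feeding links.
C = L / (S(S−1)) = 18 / 110 = 0.1636 ≈ 0.164.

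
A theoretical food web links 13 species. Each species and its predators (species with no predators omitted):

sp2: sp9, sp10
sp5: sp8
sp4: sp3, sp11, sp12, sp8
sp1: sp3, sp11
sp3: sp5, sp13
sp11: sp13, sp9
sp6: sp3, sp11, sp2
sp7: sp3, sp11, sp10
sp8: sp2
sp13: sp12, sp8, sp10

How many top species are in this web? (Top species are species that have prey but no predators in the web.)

3

Top species (has prey, but nothing eats it): sp12, sp9, sp10.
Count: 3.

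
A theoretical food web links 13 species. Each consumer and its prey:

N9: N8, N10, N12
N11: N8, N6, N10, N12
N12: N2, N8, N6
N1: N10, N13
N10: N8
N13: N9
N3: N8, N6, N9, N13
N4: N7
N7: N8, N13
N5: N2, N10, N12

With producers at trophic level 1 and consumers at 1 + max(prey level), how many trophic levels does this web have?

6

Producers (level 1): N2, N8, N6.
N8 → N10 → N9 → N13 → N7 → N4 gives N4 level 6.
No species has a prey at level 6, so no species reaches level 7.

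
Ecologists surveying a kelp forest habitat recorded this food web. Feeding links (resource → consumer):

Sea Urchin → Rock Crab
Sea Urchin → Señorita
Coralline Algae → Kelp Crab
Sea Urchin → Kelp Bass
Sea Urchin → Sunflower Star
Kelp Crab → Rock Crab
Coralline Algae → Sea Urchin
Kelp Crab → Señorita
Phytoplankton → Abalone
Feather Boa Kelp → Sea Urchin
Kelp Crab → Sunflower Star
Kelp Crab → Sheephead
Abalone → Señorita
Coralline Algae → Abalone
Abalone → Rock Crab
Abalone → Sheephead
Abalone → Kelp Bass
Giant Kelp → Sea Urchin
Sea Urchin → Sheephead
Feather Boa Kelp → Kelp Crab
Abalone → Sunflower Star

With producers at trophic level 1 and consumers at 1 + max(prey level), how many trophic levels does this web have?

Producers (level 1): Giant Kelp, Phytoplankton, Coralline Algae, Feather Boa Kelp.
Phytoplankton → Abalone → Señorita gives Señorita level 3.
No species has a prey at level 3, so no species reaches level 4.

3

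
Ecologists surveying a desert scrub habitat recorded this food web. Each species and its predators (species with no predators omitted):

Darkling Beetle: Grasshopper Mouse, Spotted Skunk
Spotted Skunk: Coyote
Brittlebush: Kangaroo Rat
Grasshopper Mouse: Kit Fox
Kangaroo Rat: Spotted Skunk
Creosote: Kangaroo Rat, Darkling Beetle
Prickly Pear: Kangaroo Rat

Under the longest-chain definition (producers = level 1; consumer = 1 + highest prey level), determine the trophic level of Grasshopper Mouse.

Trophic level 3

Creosote is a producer → level 1.
Darkling Beetle eats Creosote → level 2.
Grasshopper Mouse eats Darkling Beetle → level 3.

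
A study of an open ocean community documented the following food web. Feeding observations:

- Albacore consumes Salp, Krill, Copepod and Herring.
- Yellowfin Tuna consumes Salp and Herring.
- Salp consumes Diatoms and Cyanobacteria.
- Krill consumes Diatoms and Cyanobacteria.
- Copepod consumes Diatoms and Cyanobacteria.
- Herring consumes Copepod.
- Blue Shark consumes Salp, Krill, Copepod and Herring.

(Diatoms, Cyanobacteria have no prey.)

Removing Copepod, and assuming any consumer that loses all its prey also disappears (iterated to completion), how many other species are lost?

Remove Copepod.
Round 1: Herring (all prey gone) → extinct.
No further losses. Total secondary extinctions: 1.

1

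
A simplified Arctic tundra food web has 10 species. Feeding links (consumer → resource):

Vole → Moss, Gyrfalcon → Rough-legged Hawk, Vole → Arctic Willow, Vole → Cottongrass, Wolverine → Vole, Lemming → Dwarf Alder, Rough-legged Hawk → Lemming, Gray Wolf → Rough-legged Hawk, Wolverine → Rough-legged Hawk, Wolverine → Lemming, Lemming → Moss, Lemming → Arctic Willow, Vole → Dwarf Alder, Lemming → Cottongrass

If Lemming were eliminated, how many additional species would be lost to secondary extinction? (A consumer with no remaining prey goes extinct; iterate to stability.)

Remove Lemming.
Round 1: Rough-legged Hawk (all prey gone) → extinct.
Round 2: Gyrfalcon (all prey gone), Gray Wolf (all prey gone) → extinct.
No further losses. Total secondary extinctions: 3.

3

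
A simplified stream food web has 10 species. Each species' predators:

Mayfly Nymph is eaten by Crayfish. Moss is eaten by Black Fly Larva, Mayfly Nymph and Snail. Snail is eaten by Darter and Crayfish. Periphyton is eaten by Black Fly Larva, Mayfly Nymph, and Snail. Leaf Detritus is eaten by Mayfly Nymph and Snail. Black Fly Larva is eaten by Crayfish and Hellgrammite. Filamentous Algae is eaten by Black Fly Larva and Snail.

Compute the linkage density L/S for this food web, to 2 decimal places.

There are L = 15 links among S = 10 species.
L/S = 15/10 = 1.5000 ≈ 1.50.

L/S = 1.50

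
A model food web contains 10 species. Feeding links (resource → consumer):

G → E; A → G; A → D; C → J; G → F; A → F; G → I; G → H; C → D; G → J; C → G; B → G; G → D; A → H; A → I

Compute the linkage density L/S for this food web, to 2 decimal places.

There are L = 15 links among S = 10 species.
L/S = 15/10 = 1.5000 ≈ 1.50.

L/S = 1.50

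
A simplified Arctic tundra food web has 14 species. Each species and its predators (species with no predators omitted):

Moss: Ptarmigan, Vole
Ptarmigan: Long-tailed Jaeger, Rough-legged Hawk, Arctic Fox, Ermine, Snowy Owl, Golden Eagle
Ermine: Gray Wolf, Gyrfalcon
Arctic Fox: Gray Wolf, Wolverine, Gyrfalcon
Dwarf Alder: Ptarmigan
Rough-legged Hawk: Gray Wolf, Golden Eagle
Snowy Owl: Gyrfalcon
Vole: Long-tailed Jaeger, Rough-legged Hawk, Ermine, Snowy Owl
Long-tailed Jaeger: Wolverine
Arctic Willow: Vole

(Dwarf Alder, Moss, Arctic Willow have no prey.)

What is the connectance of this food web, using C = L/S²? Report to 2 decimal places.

C = 0.12

The web has S = 14 species and L = 23 feeding links.
C = L / S² = 23 / 196 = 0.1173 ≈ 0.12.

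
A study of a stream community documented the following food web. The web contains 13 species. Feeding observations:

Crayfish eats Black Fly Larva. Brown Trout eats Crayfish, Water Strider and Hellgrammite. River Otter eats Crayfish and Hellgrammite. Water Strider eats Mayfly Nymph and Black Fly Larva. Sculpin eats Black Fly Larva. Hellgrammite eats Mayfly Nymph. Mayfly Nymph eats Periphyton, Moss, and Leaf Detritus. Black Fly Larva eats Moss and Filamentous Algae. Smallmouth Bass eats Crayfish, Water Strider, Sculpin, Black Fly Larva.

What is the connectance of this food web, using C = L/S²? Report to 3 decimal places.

The web has S = 13 species and L = 19 feeding links.
C = L / S² = 19 / 169 = 0.1124 ≈ 0.112.

C = 0.112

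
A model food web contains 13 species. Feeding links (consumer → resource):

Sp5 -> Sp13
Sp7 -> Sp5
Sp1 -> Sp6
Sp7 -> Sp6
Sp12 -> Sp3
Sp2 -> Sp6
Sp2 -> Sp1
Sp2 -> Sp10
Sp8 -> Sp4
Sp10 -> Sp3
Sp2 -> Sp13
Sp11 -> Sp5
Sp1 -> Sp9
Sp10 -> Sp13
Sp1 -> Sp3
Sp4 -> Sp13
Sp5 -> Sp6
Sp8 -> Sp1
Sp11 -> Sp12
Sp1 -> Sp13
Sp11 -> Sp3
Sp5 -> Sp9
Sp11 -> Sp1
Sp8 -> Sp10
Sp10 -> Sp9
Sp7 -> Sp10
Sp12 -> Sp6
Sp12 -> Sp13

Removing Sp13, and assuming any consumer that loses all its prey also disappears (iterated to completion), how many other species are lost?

Remove Sp13.
Round 1: Sp4 (all prey gone) → extinct.
No further losses. Total secondary extinctions: 1.

1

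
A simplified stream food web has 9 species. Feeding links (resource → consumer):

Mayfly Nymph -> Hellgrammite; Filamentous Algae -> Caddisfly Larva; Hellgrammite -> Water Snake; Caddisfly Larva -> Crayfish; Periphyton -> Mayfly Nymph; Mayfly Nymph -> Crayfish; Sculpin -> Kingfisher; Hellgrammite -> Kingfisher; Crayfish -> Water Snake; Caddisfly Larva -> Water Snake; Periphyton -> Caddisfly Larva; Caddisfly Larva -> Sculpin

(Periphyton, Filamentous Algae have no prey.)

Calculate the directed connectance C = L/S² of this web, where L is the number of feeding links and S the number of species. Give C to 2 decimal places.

C = 0.15

The web has S = 9 species and L = 12 feeding links.
C = L / S² = 12 / 81 = 0.1481 ≈ 0.15.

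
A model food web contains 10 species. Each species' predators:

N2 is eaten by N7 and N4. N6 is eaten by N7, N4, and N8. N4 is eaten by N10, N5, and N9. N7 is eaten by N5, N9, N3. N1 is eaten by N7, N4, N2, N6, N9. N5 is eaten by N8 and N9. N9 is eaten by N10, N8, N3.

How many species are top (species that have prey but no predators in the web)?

3

Top species (has prey, but nothing eats it): N8, N10, N3.
Count: 3.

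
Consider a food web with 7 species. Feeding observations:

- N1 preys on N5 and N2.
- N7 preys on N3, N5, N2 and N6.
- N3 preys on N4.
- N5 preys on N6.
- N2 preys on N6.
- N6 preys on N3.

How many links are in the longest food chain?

One longest chain: N4 → N3 → N6 → N5 → N1.
It has 5 species and 4 links.

4 links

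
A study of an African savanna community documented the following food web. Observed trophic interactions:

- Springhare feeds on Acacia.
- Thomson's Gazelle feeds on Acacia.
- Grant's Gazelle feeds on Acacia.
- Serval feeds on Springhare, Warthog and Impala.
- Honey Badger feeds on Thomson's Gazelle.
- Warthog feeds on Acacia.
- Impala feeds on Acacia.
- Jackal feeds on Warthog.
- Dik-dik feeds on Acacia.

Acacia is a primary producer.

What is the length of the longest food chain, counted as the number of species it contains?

One longest chain: Acacia → Warthog → Jackal.
It has 3 species and 2 links.

3 species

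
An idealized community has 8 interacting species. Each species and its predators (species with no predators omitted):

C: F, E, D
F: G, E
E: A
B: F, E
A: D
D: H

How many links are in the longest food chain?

One longest chain: B → F → E → A → D → H.
It has 6 species and 5 links.

5 links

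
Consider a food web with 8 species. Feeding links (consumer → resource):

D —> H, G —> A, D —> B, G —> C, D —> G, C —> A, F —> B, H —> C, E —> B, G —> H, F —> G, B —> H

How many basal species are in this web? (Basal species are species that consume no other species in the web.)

1

Basal species (no prey listed): A.
Count: 1.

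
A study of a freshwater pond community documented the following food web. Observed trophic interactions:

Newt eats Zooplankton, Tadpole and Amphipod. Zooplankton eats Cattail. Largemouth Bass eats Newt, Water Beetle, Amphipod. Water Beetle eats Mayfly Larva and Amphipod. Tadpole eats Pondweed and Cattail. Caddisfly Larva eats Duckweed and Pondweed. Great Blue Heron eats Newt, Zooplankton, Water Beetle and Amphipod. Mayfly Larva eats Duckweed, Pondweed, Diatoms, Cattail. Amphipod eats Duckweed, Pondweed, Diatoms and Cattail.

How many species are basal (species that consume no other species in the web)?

Basal species (no prey listed): Duckweed, Pondweed, Diatoms, Cattail.
Count: 4.

4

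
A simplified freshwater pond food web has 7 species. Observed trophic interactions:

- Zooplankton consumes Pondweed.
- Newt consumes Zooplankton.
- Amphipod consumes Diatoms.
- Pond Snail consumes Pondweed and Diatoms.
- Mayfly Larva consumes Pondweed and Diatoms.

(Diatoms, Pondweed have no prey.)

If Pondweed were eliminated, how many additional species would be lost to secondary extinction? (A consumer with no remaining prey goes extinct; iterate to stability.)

Remove Pondweed.
Round 1: Zooplankton (all prey gone) → extinct.
Round 2: Newt (all prey gone) → extinct.
No further losses. Total secondary extinctions: 2.

2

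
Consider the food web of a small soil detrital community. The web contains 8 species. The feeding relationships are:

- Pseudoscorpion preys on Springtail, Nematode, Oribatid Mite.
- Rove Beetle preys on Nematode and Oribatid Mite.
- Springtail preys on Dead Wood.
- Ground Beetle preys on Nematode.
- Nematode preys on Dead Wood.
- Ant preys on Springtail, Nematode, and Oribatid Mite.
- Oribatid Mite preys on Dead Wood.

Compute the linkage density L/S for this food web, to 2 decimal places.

L/S = 1.50

There are L = 12 links among S = 8 species.
L/S = 12/8 = 1.5000 ≈ 1.50.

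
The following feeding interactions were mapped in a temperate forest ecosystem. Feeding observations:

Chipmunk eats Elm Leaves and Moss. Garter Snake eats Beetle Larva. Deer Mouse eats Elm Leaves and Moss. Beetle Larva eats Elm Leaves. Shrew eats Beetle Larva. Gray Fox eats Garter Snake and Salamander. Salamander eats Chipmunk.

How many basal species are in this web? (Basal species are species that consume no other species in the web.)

Basal species (no prey listed): Elm Leaves, Moss.
Count: 2.

2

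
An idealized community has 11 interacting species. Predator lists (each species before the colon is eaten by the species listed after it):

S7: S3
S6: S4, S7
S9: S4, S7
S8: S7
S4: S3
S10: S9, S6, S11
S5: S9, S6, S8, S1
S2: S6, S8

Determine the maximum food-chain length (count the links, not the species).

One longest chain: S5 → S9 → S4 → S3.
It has 4 species and 3 links.

3 links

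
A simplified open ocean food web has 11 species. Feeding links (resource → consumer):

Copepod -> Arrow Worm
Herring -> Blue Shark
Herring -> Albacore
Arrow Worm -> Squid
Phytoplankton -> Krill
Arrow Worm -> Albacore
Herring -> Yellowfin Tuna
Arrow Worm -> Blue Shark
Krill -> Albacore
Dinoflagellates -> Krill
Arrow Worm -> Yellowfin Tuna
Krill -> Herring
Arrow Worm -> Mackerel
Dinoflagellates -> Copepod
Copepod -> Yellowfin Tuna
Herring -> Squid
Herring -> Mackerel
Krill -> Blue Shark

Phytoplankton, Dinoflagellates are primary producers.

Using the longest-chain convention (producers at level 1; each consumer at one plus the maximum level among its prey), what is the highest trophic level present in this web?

4

Producers (level 1): Phytoplankton, Dinoflagellates.
Phytoplankton → Krill → Herring → Squid gives Squid level 4.
No species has a prey at level 4, so no species reaches level 5.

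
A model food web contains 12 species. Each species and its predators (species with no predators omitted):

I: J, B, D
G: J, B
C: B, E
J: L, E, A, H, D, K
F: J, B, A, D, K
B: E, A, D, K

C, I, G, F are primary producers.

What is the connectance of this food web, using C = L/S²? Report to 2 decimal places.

The web has S = 12 species and L = 22 feeding links.
C = L / S² = 22 / 144 = 0.1528 ≈ 0.15.

C = 0.15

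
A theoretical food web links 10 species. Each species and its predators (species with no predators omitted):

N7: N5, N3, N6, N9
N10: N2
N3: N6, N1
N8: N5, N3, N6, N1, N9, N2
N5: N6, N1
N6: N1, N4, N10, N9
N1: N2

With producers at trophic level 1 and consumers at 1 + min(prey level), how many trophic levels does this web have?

Producers (level 1): N7, N8.
Following each consumer down to its lowest-level prey: N7 → N6 → N10 (levels 1 through 3).
All prey of N10 (N6 2) are at level 2 or above, so N10 is at level 1 + 2 = 3.
Every consumer has at least one prey at level 2 or below, so none exceeds level 3.

3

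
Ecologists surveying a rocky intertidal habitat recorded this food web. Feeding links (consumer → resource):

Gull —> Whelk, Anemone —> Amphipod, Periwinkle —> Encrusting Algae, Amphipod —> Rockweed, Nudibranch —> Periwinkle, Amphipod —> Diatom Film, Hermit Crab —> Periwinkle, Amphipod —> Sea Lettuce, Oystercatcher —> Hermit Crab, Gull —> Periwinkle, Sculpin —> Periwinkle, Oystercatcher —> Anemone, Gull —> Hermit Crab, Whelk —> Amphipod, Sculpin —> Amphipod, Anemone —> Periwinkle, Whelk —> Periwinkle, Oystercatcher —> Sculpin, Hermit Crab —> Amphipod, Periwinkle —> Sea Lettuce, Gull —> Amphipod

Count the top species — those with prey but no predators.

Top species (has prey, but nothing eats it): Nudibranch, Gull, Oystercatcher.
Count: 3.

3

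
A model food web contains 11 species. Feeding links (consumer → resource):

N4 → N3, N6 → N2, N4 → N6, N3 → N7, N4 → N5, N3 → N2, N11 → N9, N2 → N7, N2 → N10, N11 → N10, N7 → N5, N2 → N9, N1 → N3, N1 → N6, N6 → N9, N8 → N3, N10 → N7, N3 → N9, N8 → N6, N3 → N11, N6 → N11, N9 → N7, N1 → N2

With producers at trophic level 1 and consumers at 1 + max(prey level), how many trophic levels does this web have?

6

Producers (level 1): N5.
N5 → N7 → N10 → N11 → N6 → N4 gives N4 level 6.
No species has a prey at level 6, so no species reaches level 7.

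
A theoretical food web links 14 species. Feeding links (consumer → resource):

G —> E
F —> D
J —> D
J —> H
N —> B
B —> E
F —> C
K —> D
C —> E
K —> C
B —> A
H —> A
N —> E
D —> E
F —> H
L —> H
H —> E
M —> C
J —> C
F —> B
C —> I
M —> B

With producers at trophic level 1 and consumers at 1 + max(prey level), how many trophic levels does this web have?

Producers (level 1): A, I, E.
A → H → L gives L level 3.
No species has a prey at level 3, so no species reaches level 4.

3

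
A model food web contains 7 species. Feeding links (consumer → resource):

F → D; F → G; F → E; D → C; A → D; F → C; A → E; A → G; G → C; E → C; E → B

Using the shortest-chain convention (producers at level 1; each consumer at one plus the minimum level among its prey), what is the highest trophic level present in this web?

Producers (level 1): B, C.
Following each consumer down to its lowest-level prey: C → G → A (levels 1 through 3).
All prey of A (G 2, E 2, D 2) are at level 2 or above, so A is at level 1 + 2 = 3.
Every consumer has at least one prey at level 2 or below, so none exceeds level 3.

3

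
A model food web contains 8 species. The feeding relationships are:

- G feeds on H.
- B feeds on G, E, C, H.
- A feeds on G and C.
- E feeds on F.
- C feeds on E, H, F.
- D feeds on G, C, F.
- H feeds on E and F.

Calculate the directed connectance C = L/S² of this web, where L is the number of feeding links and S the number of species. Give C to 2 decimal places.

C = 0.25

The web has S = 8 species and L = 16 feeding links.
C = L / S² = 16 / 64 = 0.2500 ≈ 0.25.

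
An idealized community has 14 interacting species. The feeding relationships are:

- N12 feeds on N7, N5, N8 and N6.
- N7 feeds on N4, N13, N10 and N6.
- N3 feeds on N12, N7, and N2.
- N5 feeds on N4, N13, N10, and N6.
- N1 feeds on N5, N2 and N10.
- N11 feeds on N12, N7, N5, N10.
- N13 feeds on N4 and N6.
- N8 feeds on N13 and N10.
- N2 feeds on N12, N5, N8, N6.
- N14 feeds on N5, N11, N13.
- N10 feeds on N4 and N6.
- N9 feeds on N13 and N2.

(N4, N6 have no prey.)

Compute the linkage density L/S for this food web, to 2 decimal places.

There are L = 37 links among S = 14 species.
L/S = 37/14 = 2.6429 ≈ 2.64.

L/S = 2.64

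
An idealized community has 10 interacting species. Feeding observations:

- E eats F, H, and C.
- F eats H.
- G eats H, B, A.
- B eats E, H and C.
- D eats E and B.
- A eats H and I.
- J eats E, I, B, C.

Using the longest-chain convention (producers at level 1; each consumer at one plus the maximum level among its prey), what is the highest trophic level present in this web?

5

Producers (level 1): H, C, I.
H → F → E → B → D gives D level 5.
No species has a prey at level 5, so no species reaches level 6.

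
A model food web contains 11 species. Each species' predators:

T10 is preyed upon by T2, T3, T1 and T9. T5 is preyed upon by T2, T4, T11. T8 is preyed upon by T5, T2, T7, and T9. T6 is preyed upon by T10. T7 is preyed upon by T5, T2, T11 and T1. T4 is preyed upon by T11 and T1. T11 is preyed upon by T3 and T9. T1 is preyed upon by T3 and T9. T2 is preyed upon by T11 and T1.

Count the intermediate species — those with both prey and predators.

7

Intermediate species (has both prey and predators): T7, T10, T5, T4, T2, T11, T1.
Count: 7.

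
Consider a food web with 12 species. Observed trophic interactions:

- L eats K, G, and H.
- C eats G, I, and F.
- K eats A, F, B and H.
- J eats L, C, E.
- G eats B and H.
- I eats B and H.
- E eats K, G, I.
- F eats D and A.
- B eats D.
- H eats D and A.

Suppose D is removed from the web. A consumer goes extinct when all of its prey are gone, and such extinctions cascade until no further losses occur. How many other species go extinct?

Remove D.
Round 1: B (all prey gone) → extinct.
No further losses. Total secondary extinctions: 1.

1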